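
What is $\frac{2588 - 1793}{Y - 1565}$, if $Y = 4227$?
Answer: $\frac{795}{2662} \approx 0.29865$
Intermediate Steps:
$\frac{2588 - 1793}{Y - 1565} = \frac{2588 - 1793}{4227 - 1565} = \frac{795}{2662}$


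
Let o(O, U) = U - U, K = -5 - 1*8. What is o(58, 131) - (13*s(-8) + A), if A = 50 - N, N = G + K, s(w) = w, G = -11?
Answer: 30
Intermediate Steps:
K = -13 (K = -5 - 8 = -13)
N = -24 (N = -11 - 13 = -24)
o(O, U) = 0
A = 74 (A = 50 - 1*(-24) = 50 + 24 = 74)
o(58, 131) - (13*s(-8) + A) = 0 - (13*(-8) + 74) = 0 - (-104 + 74) = 0 - 1*(-30) = 0 + 30 = 30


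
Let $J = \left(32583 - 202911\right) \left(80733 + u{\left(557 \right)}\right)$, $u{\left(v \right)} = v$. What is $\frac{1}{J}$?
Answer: $- \frac{1}{13845963120} \approx -7.2223 \cdot 10^{-11}$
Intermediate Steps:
$J = -13845963120$ ($J = \left(32583 - 202911\right) \left(80733 + 557\right) = \left(32583 - 202911\right) 81290 = \left(-170328\right) 81290 = -13845963120$)
$\frac{1}{J} = \frac{1}{-13845963120} = - \frac{1}{13845963120}$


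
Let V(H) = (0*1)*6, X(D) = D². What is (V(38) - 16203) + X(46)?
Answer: -14087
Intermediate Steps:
V(H) = 0 (V(H) = 0*6 = 0)
(V(38) - 16203) + X(46) = (0 - 16203) + 46² = -16203 + 2116 = -14087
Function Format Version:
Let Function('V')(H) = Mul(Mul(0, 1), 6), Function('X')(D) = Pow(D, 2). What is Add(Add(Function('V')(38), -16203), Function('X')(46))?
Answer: -14087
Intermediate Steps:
Function('V')(H) = 0 (Function('V')(H) = Mul(0, 6) = 0)
Add(Add(Function('V')(38), -16203), Function('X')(46)) = Add(Add(0, -16203), Pow(46, 2)) = Add(-16203, 2116) = -14087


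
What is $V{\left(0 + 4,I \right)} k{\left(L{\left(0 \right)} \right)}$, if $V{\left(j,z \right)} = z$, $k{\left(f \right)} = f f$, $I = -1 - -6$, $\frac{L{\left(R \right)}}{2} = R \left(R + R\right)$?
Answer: $0$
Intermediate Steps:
$L{\left(R \right)} = 4 R^{2}$ ($L{\left(R \right)} = 2 R \left(R + R\right) = 2 R 2 R = 2 \cdot 2 R^{2} = 4 R^{2}$)
$I = 5$ ($I = -1 + 6 = 5$)
$k{\left(f \right)} = f^{2}$
$V{\left(0 + 4,I \right)} k{\left(L{\left(0 \right)} \right)} = 5 \left(4 \cdot 0^{2}\right)^{2} = 5 \left(4 \cdot 0\right)^{2} = 5 \cdot 0^{2} = 5 \cdot 0 = 0$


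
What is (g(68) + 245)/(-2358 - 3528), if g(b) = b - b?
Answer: -245/5886 ≈ -0.041624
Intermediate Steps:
g(b) = 0
(g(68) + 245)/(-2358 - 3528) = (0 + 245)/(-2358 - 3528) = 245/(-5886) = 245*(-1/5886) = -245/5886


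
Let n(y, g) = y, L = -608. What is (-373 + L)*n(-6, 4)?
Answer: 5886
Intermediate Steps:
(-373 + L)*n(-6, 4) = (-373 - 608)*(-6) = -981*(-6) = 5886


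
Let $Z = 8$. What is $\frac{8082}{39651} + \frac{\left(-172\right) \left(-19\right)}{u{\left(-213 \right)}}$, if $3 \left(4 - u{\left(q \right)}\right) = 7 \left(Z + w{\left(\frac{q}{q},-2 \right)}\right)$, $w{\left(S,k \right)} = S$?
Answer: $- \frac{43147358}{224689} \approx -192.03$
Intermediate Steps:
$u{\left(q \right)} = -17$ ($u{\left(q \right)} = 4 - \frac{7 \left(8 + \frac{q}{q}\right)}{3} = 4 - \frac{7 \left(8 + 1\right)}{3} = 4 - \frac{7 \cdot 9}{3} = 4 - 21 = -17$)
$\frac{8082}{39651} + \frac{\left(-172\right) \left(-19\right)}{u{\left(-213 \right)}} = \frac{8082}{39651} + \frac{\left(-172\right) \left(-19\right)}{-17} = 8082 \cdot \frac{1}{39651} + 3268 \left(- \frac{1}{17}\right) = \frac{2694}{13217} - \frac{3268}{17} = - \frac{43147358}{224689}$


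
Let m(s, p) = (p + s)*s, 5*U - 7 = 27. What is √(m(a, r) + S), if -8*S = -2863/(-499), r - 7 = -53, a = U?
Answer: 3*I*√2957879386/9980 ≈ 16.349*I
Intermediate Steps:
U = 34/5 (U = 7/5 + (⅕)*27 = 7/5 + 27/5 = 34/5 ≈ 6.8000)
a = 34/5 ≈ 6.8000
r = -46 (r = 7 - 53 = -46)
m(s, p) = s*(p + s)
S = -2863/3992 (S = -(-2863)/(8*(-499)) = -(-2863)*(-1)/(8*499) = -⅛*2863/499 = -2863/3992 ≈ -0.71718)
√(m(a, r) + S) = √(34*(-46 + 34/5)/5 - 2863/3992) = √((34/5)*(-196/5) - 2863/3992) = √(-6664/25 - 2863/3992) = √(-26674263/99800) = 3*I*√2957879386/9980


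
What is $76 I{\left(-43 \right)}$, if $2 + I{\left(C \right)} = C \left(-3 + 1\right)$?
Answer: $6384$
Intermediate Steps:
$I{\left(C \right)} = -2 - 2 C$ ($I{\left(C \right)} = -2 + C \left(-3 + 1\right) = -2 + C \left(-2\right) = -2 - 2 C$)
$76 I{\left(-43 \right)} = 76 \left(-2 - -86\right) = 76 \left(-2 + 86\right) = 76 \cdot 84 = 6384$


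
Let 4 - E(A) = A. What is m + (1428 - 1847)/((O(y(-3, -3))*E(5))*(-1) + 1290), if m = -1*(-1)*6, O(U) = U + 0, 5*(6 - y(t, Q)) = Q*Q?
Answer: 36731/6471 ≈ 5.6762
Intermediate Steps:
y(t, Q) = 6 - Q**2/5 (y(t, Q) = 6 - Q*Q/5 = 6 - Q**2/5)
O(U) = U
E(A) = 4 - A
m = 6 (m = 1*6 = 6)
m + (1428 - 1847)/((O(y(-3, -3))*E(5))*(-1) + 1290) = 6 + (1428 - 1847)/(((6 - 1/5*(-3)**2)*(4 - 1*5))*(-1) + 1290) = 6 - 419/(((6 - 1/5*9)*(4 - 5))*(-1) + 1290) = 6 - 419/(((6 - 9/5)*(-1))*(-1) + 1290) = 6 - 419/(((21/5)*(-1))*(-1) + 1290) = 6 - 419/(-21/5*(-1) + 1290) = 6 - 419/(21/5 + 1290) = 6 - 419/6471/5 = 6 - 419*5/6471 = 6 - 2095/6471 = 36731/6471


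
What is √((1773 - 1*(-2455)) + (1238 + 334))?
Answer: 10*√58 ≈ 76.158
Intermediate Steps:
√((1773 - 1*(-2455)) + (1238 + 334)) = √((1773 + 2455) + 1572) = √(4228 + 1572) = √5800 = 10*√58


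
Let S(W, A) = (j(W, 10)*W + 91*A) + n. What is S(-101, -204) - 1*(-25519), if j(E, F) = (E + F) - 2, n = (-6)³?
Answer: 16132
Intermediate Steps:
n = -216
j(E, F) = -2 + E + F
S(W, A) = -216 + 91*A + W*(8 + W) (S(W, A) = ((-2 + W + 10)*W + 91*A) - 216 = ((8 + W)*W + 91*A) - 216 = (W*(8 + W) + 91*A) - 216 = (91*A + W*(8 + W)) - 216 = -216 + 91*A + W*(8 + W))
S(-101, -204) - 1*(-25519) = (-216 + 91*(-204) - 101*(8 - 101)) - 1*(-25519) = (-216 - 18564 - 101*(-93)) + 25519 = (-216 - 18564 + 9393) + 25519 = -9387 + 25519 = 16132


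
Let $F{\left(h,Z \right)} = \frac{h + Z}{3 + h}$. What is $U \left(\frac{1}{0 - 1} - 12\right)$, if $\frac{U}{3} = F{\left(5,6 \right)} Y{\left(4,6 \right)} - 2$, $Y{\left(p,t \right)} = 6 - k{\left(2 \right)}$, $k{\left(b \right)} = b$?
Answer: $- \frac{273}{2} \approx -136.5$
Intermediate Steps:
$F{\left(h,Z \right)} = \frac{Z + h}{3 + h}$
$Y{\left(p,t \right)} = 4$ ($Y{\left(p,t \right)} = 6 - 2 = 4$)
$U = \frac{21}{2}$ ($U = 3 \left(\frac{6 + 5}{3 + 5} \cdot 4 - 2\right) = 3 \left(\frac{1}{8} \cdot 11 \cdot 4 - 2\right) = 3 \left(\frac{11}{8} \cdot 4 - 2\right) = 3 \left(\frac{11}{2} - 2\right) = 3 \cdot \frac{7}{2} = \frac{21}{2} \approx 10.5$)
$U \left(\frac{1}{0 - 1} - 12\right) = \frac{21 \left(\frac{1}{0 - 1} - 12\right)}{2} = \frac{21 \left(\frac{1}{-1} - 12\right)}{2} = \frac{21 \left(-1 - 12\right)}{2} = \frac{21}{2} \left(-13\right) = - \frac{273}{2}$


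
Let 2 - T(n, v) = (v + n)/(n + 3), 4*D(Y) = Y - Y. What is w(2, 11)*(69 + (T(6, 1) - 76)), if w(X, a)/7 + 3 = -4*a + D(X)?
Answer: 17108/9 ≈ 1900.9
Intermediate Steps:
D(Y) = 0 (D(Y) = (Y - Y)/4 = (1/4)*0 = 0)
T(n, v) = 2 - (n + v)/(3 + n) (T(n, v) = 2 - (v + n)/(n + 3) = 2 - (n + v)/(3 + n))
w(X, a) = -21 - 28*a (w(X, a) = -21 + 7*(-4*a + 0) = -21 + 7*(-4*a) = -21 - 28*a)
w(2, 11)*(69 + (T(6, 1) - 76)) = (-21 - 28*11)*(69 + ((6 + 6 - 1*1)/(3 + 6) - 76)) = (-21 - 308)*(69 + ((6 + 6 - 1)/9 - 76)) = -329*(69 + ((1/9)*11 - 76)) = -329*(69 + (11/9 - 76)) = -329*(69 - 673/9) = -329*(-52/9) = 17108/9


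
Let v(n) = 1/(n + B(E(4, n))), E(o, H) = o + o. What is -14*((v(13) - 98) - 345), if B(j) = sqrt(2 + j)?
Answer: 985936/159 + 14*sqrt(10)/159 ≈ 6201.1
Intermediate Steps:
E(o, H) = 2*o
v(n) = 1/(n + sqrt(10)) (v(n) = 1/(n + sqrt(2 + 2*4)) = 1/(n + sqrt(2 + 8)) = 1/(n + sqrt(10)))
-14*((v(13) - 98) - 345) = -14*((1/(13 + sqrt(10)) - 98) - 345) = -14*((-98 + 1/(13 + sqrt(10))) - 345) = -14*(-443 + 1/(13 + sqrt(10))) = 6202 - 14/(13 + sqrt(10))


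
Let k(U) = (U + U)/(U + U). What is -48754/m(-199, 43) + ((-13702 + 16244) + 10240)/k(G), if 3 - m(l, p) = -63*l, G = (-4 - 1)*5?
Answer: 80129171/6267 ≈ 12786.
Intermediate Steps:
G = -25 (G = -5*5 = -25)
m(l, p) = 3 + 63*l (m(l, p) = 3 - (-63)*l = 3 + 63*l)
k(U) = 1 (k(U) = (2*U)/((2*U)) = (2*U)*(1/(2*U)) = 1)
-48754/m(-199, 43) + ((-13702 + 16244) + 10240)/k(G) = -48754/(3 + 63*(-199)) + ((-13702 + 16244) + 10240)/1 = -48754/(3 - 12537) + (2542 + 10240)*1 = -48754/(-12534) + 12782*1 = -48754*(-1/12534) + 12782 = 24377/6267 + 12782 = 80129171/6267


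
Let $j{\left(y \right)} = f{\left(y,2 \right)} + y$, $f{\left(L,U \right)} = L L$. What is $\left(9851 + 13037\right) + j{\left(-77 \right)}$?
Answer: $28740$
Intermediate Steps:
$f{\left(L,U \right)} = L^{2}$
$j{\left(y \right)} = y + y^{2}$ ($j{\left(y \right)} = y^{2} + y = y + y^{2}$)
$\left(9851 + 13037\right) + j{\left(-77 \right)} = \left(9851 + 13037\right) - 77 \left(1 - 77\right) = 22888 - -5852 = 22888 + 5852 = 28740$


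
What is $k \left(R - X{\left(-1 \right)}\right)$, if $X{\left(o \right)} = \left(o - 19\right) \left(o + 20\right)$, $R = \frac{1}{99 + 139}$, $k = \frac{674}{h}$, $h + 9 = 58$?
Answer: $\frac{30478617}{5831} \approx 5227.0$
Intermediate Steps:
$h = 49$ ($h = -9 + 58 = 49$)
$k = \frac{674}{49} \approx 13.755$
$R = \frac{1}{238} \approx 0.0042017$
$X{\left(o \right)} = \left(-19 + o\right) \left(20 + o\right)$
$k \left(R - X{\left(-1 \right)}\right) = \frac{674 \left(\frac{1}{238} - \left(-380 - 1 + \left(-1\right)^{2}\right)\right)}{49} = \frac{674 \left(\frac{1}{238} - \left(-380 - 1 + 1\right)\right)}{49} = \frac{674 \left(\frac{1}{238} - -380\right)}{49} = \frac{674 \left(\frac{1}{238} + 380\right)}{49} = \frac{674}{49} \cdot \frac{90441}{238} = \frac{30478617}{5831}$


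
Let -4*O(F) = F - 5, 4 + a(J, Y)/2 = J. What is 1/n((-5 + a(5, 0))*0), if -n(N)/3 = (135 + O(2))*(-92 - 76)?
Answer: 1/68418 ≈ 1.4616e-5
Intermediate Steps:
a(J, Y) = -8 + 2*J
O(F) = 5/4 - F/4 (O(F) = -(F - 5)/4 = -(-5 + F)/4 = 5/4 - F/4)
n(N) = 68418 (n(N) = -3*(135 + (5/4 - 1/4*2))*(-92 - 76) = -3*(135 + (5/4 - 1/2))*(-168) = -3*(135 + 3/4)*(-168) = -1629*(-168)/4 = -3*(-22806) = 68418)
1/n((-5 + a(5, 0))*0) = 1/68418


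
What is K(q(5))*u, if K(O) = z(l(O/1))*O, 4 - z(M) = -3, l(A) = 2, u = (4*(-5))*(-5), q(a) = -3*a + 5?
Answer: -7000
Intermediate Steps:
q(a) = 5 - 3*a
u = 100 (u = -20*(-5) = 100)
z(M) = 7 (z(M) = 4 - 1*(-3) = 4 + 3 = 7)
K(O) = 7*O
K(q(5))*u = (7*(5 - 3*5))*100 = (7*(5 - 15))*100 = (7*(-10))*100 = -70*100 = -7000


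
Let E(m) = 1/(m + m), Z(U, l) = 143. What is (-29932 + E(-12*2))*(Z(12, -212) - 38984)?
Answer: 18601433939/16 ≈ 1.1626e+9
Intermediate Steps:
E(m) = 1/(2*m)
(-29932 + E(-12*2))*(Z(12, -212) - 38984) = (-29932 + 1/(2*((-12*2))))*(143 - 38984) = (-29932 + (½)/(-24))*(-38841) = (-29932 + (½)*(-1/24))*(-38841) = (-29932 - 1/48)*(-38841) = -1436737/48*(-38841) = 18601433939/16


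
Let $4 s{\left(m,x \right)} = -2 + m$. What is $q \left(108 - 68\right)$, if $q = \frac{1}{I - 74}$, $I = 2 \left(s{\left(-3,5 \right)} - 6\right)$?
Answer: $- \frac{80}{177} \approx -0.45198$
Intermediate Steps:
$s{\left(m,x \right)} = - \frac{1}{2} + \frac{m}{4}$ ($s{\left(m,x \right)} = \frac{-2 + m}{4} = - \frac{1}{2} + \frac{m}{4}$)
$I = - \frac{29}{2}$ ($I = 2 \left(\left(- \frac{1}{2} + \frac{1}{4} \left(-3\right)\right) - 6\right) = 2 \left(\left(- \frac{1}{2} - \frac{3}{4}\right) - 6\right) = 2 \left(- \frac{5}{4} - 6\right) = 2 \left(- \frac{29}{4}\right) = - \frac{29}{2} \approx -14.5$)
$q = - \frac{2}{177}$ ($q = \frac{1}{- \frac{29}{2} - 74} = \frac{1}{- \frac{177}{2}} = - \frac{2}{177} \approx -0.011299$)
$q \left(108 - 68\right) = - \frac{2 \left(108 - 68\right)}{177} = \left(- \frac{2}{177}\right) 40 = - \frac{80}{177}$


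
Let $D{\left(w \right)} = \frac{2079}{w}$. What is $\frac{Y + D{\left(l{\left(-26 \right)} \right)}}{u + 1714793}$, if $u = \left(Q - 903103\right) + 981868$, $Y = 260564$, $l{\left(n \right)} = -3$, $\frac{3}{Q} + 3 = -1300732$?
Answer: $\frac{338023305185}{2332943665127} \approx 0.14489$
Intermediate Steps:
$Q = - \frac{3}{1300735}$ ($Q = \frac{3}{-3 - 1300732} = \frac{3}{-1300735} = 3 \left(- \frac{1}{1300735}\right) = - \frac{3}{1300735} \approx -2.3064 \cdot 10^{-6}$)
$u = \frac{102452392272}{1300735}$ ($u = \left(- \frac{3}{1300735} - 903103\right) + 981868 = - \frac{1174697680708}{1300735} + 981868 = \frac{102452392272}{1300735} \approx 78765.0$)
$\frac{Y + D{\left(l{\left(-26 \right)} \right)}}{u + 1714793} = \frac{260564 + \frac{2079}{-3}}{\frac{102452392272}{1300735} + 1714793} = \frac{260564 + 2079 \left(- \frac{1}{3}\right)}{\frac{2332943665127}{1300735}} = \left(260564 - 693\right) \frac{1300735}{2332943665127} = 259871 \cdot \frac{1300735}{2332943665127} = \frac{338023305185}{2332943665127}$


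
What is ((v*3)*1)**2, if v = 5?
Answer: 225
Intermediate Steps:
((v*3)*1)**2 = ((5*3)*1)**2 = (15*1)**2 = 15**2 = 225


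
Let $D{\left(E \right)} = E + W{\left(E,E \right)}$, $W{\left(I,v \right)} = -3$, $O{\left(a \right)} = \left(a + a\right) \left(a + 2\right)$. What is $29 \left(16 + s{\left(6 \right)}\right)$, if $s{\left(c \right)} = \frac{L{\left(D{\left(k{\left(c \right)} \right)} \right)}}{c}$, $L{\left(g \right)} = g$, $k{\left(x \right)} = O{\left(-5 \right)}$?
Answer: $\frac{1189}{2} \approx 594.5$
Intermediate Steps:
$O{\left(a \right)} = 2 a \left(2 + a\right)$
$k{\left(x \right)} = 30$ ($k{\left(x \right)} = 2 \left(-5\right) \left(2 - 5\right) = 2 \left(-5\right) \left(-3\right) = 30$)
$D{\left(E \right)} = -3 + E$ ($D{\left(E \right)} = E - 3 = -3 + E$)
$s{\left(c \right)} = \frac{27}{c}$ ($s{\left(c \right)} = \frac{-3 + 30}{c} = \frac{27}{c}$)
$29 \left(16 + s{\left(6 \right)}\right) = 29 \left(16 + \frac{27}{6}\right) = 29 \left(16 + 27 \cdot \frac{1}{6}\right) = 29 \left(16 + \frac{9}{2}\right) = 29 \cdot \frac{41}{2} = \frac{1189}{2}$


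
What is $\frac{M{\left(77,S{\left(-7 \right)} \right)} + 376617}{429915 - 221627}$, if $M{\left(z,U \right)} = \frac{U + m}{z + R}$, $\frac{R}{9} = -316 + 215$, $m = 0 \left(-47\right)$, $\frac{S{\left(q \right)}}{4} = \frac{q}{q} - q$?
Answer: $\frac{9792041}{5415488} \approx 1.8082$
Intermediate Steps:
$S{\left(q \right)} = 4 - 4 q$ ($S{\left(q \right)} = 4 \left(\frac{q}{q} - q\right) = 4 \left(1 - q\right) = 4 - 4 q$)
$m = 0$
$R = -909$ ($R = 9 \left(-316 + 215\right) = 9 \left(-101\right) = -909$)
$M{\left(z,U \right)} = \frac{U}{-909 + z}$ ($M{\left(z,U \right)} = \frac{U + 0}{z - 909} = \frac{U}{-909 + z}$)
$\frac{M{\left(77,S{\left(-7 \right)} \right)} + 376617}{429915 - 221627} = \frac{\frac{4 - -28}{-909 + 77} + 376617}{429915 - 221627} = \frac{\frac{4 + 28}{-832} + 376617}{208288} = \left(32 \left(- \frac{1}{832}\right) + 376617\right) \frac{1}{208288} = \left(- \frac{1}{26} + 376617\right) \frac{1}{208288} = \frac{9792041}{26} \cdot \frac{1}{208288} = \frac{9792041}{5415488}$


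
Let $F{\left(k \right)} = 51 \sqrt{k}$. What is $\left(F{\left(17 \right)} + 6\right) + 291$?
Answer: $297 + 51 \sqrt{17} \approx 507.28$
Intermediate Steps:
$\left(F{\left(17 \right)} + 6\right) + 291 = \left(51 \sqrt{17} + 6\right) + 291 = \left(6 + 51 \sqrt{17}\right) + 291 = 297 + 51 \sqrt{17}$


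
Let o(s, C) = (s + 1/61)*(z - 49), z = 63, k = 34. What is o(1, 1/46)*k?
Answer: 29512/61 ≈ 483.80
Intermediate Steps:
o(s, C) = 14/61 + 14*s (o(s, C) = (s + 1/61)*(63 - 49) = (s + 1/61)*14 = (1/61 + s)*14 = 14/61 + 14*s)
o(1, 1/46)*k = (14/61 + 14*1)*34 = (14/61 + 14)*34 = (868/61)*34 = 29512/61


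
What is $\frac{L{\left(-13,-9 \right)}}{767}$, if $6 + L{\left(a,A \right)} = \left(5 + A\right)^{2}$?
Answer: $\frac{10}{767} \approx 0.013038$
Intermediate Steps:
$L{\left(a,A \right)} = -6 + \left(5 + A\right)^{2}$
$\frac{L{\left(-13,-9 \right)}}{767} = \frac{-6 + \left(5 - 9\right)^{2}}{767} = \left(-6 + \left(-4\right)^{2}\right) \frac{1}{767} = \left(-6 + 16\right) \frac{1}{767} = 10 \cdot \frac{1}{767} = \frac{10}{767}$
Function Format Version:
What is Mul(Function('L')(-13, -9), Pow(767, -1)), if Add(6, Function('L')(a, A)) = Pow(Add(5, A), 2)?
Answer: Rational(10, 767) ≈ 0.013038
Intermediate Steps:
Function('L')(a, A) = Add(-6, Pow(Add(5, A), 2))
Mul(Function('L')(-13, -9), Pow(767, -1)) = Mul(Add(-6, Pow(Add(5, -9), 2)), Pow(767, -1)) = Mul(Add(-6, Pow(-4, 2)), Rational(1, 767)) = Mul(Add(-6, 16), Rational(1, 767)) = Mul(10, Rational(1, 767)) = Rational(10, 767)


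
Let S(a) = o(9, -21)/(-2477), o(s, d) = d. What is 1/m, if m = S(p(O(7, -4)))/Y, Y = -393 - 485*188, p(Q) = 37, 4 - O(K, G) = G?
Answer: -226826321/21 ≈ -1.0801e+7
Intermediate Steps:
O(K, G) = 4 - G
Y = -91573 (Y = -393 - 91180 = -91573)
S(a) = 21/2477 (S(a) = -21/(-2477) = -21*(-1/2477) = 21/2477)
m = -21/226826321 (m = (21/2477)/(-91573) = (21/2477)*(-1/91573) = -21/226826321 ≈ -9.2582e-8)
1/m = 1/(-21/226826321) = -226826321/21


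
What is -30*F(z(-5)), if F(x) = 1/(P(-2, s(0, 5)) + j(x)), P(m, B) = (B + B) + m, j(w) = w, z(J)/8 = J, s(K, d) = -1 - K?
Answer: 15/22 ≈ 0.68182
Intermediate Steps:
z(J) = 8*J
P(m, B) = m + 2*B (P(m, B) = 2*B + m = m + 2*B)
F(x) = 1/(-4 + x) (F(x) = 1/((-2 + 2*(-1 - 1*0)) + x) = 1/((-2 + 2*(-1 + 0)) + x) = 1/((-2 + 2*(-1)) + x) = 1/((-2 - 2) + x) = 1/(-4 + x))
-30*F(z(-5)) = -30/(-4 + 8*(-5)) = -30/(-4 - 40) = -30/(-44) = -30*(-1/44) = 15/22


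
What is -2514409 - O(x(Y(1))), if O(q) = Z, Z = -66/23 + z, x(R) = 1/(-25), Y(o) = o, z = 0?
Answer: -57831341/23 ≈ -2.5144e+6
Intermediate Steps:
x(R) = -1/25
Z = -66/23 (Z = -66/23 + 0 = -66/23 ≈ -2.8696)
O(q) = -66/23
-2514409 - O(x(Y(1))) = -2514409 - 1*(-66/23) = -2514409 + 66/23 = -57831341/23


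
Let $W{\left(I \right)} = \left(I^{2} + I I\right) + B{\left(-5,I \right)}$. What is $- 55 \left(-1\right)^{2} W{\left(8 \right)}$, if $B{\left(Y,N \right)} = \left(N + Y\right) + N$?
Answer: $-7645$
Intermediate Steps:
$B{\left(Y,N \right)} = Y + 2 N$
$W{\left(I \right)} = -5 + 2 I + 2 I^{2}$ ($W{\left(I \right)} = \left(I^{2} + I I\right) + \left(-5 + 2 I\right) = \left(I^{2} + I^{2}\right) + \left(-5 + 2 I\right) = 2 I^{2} + \left(-5 + 2 I\right) = -5 + 2 I + 2 I^{2}$)
$- 55 \left(-1\right)^{2} W{\left(8 \right)} = - 55 \left(-1\right)^{2} \left(-5 + 2 \cdot 8 + 2 \cdot 8^{2}\right) = \left(-55\right) 1 \left(-5 + 16 + 2 \cdot 64\right) = - 55 \left(-5 + 16 + 128\right) = \left(-55\right) 139 = -7645$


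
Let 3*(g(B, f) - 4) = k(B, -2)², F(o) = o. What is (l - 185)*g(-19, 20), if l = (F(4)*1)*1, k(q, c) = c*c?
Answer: -5068/3 ≈ -1689.3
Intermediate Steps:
k(q, c) = c²
g(B, f) = 28/3 (g(B, f) = 4 + ((-2)²)²/3 = 4 + (⅓)*4² = 4 + (⅓)*16 = 4 + 16/3 = 28/3)
l = 4 (l = (4*1)*1 = 4*1 = 4)
(l - 185)*g(-19, 20) = (4 - 185)*(28/3) = -181*28/3 = -5068/3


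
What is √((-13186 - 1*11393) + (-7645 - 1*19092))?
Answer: 2*I*√12829 ≈ 226.53*I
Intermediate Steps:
√((-13186 - 1*11393) + (-7645 - 1*19092)) = √((-13186 - 11393) + (-7645 - 19092)) = √(-24579 - 26737) = √(-51316) = 2*I*√12829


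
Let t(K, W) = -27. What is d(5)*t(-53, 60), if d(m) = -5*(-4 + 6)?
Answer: 270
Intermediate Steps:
d(m) = -10 (d(m) = -5*2 = -10)
d(5)*t(-53, 60) = -10*(-27) = 270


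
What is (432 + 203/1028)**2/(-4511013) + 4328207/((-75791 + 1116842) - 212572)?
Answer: 20469739737676850665/3949497220582465968 ≈ 5.1829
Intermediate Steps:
(432 + 203/1028)**2/(-4511013) + 4328207/((-75791 + 1116842) - 212572) = (432 + 203*(1/1028))**2*(-1/4511013) + 4328207/(1041051 - 212572) = (432 + 203/1028)**2*(-1/4511013) + 4328207/828479 = (444299/1028)**2*(-1/4511013) + 4328207*(1/828479) = (197401601401/1056784)*(-1/4511013) + 4328207/828479 = -197401601401/4767166362192 + 4328207/828479 = 20469739737676850665/3949497220582465968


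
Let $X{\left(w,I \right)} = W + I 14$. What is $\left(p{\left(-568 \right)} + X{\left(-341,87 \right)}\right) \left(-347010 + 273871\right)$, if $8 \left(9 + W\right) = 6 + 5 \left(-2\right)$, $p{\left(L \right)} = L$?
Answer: $- \frac{93691059}{2} \approx -4.6846 \cdot 10^{7}$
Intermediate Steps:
$W = - \frac{19}{2}$ ($W = -9 + \frac{6 + 5 \left(-2\right)}{8} = -9 + \frac{6 - 10}{8} = -9 + \frac{1}{8} \left(-4\right) = -9 - \frac{1}{2} = - \frac{19}{2} \approx -9.5$)
$X{\left(w,I \right)} = - \frac{19}{2} + 14 I$ ($X{\left(w,I \right)} = - \frac{19}{2} + I 14 = - \frac{19}{2} + 14 I$)
$\left(p{\left(-568 \right)} + X{\left(-341,87 \right)}\right) \left(-347010 + 273871\right) = \left(-568 + \left(- \frac{19}{2} + 14 \cdot 87\right)\right) \left(-347010 + 273871\right) = \left(-568 + \left(- \frac{19}{2} + 1218\right)\right) \left(-73139\right) = \left(-568 + \frac{2417}{2}\right) \left(-73139\right) = \frac{1281}{2} \left(-73139\right) = - \frac{93691059}{2}$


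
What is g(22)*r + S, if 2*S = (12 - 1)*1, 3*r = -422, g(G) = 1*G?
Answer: -18535/6 ≈ -3089.2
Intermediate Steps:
g(G) = G
r = -422/3 (r = (⅓)*(-422) = -422/3 ≈ -140.67)
S = 11/2 (S = ((12 - 1)*1)/2 = (11*1)/2 = (½)*11 = 11/2 ≈ 5.5000)
g(22)*r + S = 22*(-422/3) + 11/2 = -9284/3 + 11/2 = -18535/6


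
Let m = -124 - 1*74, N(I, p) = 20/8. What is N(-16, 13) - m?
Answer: 401/2 ≈ 200.50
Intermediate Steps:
N(I, p) = 5/2 (N(I, p) = 20*(⅛) = 5/2)
m = -198 (m = -124 - 74 = -198)
N(-16, 13) - m = 5/2 - 1*(-198) = 5/2 + 198 = 401/2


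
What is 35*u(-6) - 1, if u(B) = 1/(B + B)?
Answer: -47/12 ≈ -3.9167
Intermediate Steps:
u(B) = 1/(2*B)
35*u(-6) - 1 = 35*((1/2)/(-6)) - 1 = 35*((1/2)*(-1/6)) - 1 = 35*(-1/12) - 1 = -35/12 - 1 = -47/12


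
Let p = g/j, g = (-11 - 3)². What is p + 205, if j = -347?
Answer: 70939/347 ≈ 204.44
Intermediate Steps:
g = 196 (g = (-14)² = 196)
p = -196/347 (p = 196/(-347) = 196*(-1/347) = -196/347 ≈ -0.56484)
p + 205 = -196/347 + 205 = 70939/347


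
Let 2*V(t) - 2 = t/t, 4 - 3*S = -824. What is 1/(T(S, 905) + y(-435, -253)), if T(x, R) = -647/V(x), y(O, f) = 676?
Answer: 3/734 ≈ 0.0040872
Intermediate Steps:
S = 276 (S = 4/3 - ⅓*(-824) = 4/3 + 824/3 = 276)
V(t) = 3/2 (V(t) = 1 + (t/t)/2 = 1 + (½)*1 = 1 + ½ = 3/2)
T(x, R) = -1294/3 (T(x, R) = -647/3/2 = -647*⅔ = -1294/3)
1/(T(S, 905) + y(-435, -253)) = 1/(-1294/3 + 676) = 1/(734/3) = 3/734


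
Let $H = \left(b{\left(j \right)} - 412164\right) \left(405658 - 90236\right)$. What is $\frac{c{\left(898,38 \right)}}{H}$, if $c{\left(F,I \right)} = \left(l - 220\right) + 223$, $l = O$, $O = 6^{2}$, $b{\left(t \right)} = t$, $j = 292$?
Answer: $- \frac{39}{129913489984} \approx -3.002 \cdot 10^{-10}$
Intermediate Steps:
$O = 36$
$l = 36$
$c{\left(F,I \right)} = 39$ ($c{\left(F,I \right)} = \left(36 - 220\right) + 223 = -184 + 223 = 39$)
$H = -129913489984$ ($H = \left(292 - 412164\right) \left(405658 - 90236\right) = \left(-411872\right) 315422 = -129913489984$)
$\frac{c{\left(898,38 \right)}}{H} = \frac{39}{-129913489984} = 39 \left(- \frac{1}{129913489984}\right) = - \frac{39}{129913489984}$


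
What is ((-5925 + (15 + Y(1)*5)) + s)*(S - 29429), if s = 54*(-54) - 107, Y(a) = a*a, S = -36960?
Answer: 592720992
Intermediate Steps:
Y(a) = a²
s = -3023 (s = -2916 - 107 = -3023)
((-5925 + (15 + Y(1)*5)) + s)*(S - 29429) = ((-5925 + (15 + 1²*5)) - 3023)*(-36960 - 29429) = ((-5925 + (15 + 1*5)) - 3023)*(-66389) = ((-5925 + (15 + 5)) - 3023)*(-66389) = ((-5925 + 20) - 3023)*(-66389) = (-5905 - 3023)*(-66389) = -8928*(-66389) = 592720992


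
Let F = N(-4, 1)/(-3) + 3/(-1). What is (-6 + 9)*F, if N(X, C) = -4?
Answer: -5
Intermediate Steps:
F = -5/3 (F = -4/(-3) + 3/(-1) = -4*(-⅓) + 3*(-1) = 4/3 - 3 = -5/3 ≈ -1.6667)
(-6 + 9)*F = (-6 + 9)*(-5/3) = 3*(-5/3) = -5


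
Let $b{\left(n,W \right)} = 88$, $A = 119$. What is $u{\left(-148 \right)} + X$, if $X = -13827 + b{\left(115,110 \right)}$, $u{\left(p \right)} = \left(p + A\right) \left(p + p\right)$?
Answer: $-5155$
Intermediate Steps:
$u{\left(p \right)} = 2 p \left(119 + p\right)$ ($u{\left(p \right)} = \left(p + 119\right) \left(p + p\right) = \left(119 + p\right) 2 p = 2 p \left(119 + p\right)$)
$X = -13739$ ($X = -13827 + 88 = -13739$)
$u{\left(-148 \right)} + X = 2 \left(-148\right) \left(119 - 148\right) - 13739 = 2 \left(-148\right) \left(-29\right) - 13739 = 8584 - 13739 = -5155$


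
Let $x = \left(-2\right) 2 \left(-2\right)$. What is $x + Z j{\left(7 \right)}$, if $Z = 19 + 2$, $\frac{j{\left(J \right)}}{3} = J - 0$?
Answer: $449$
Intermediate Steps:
$j{\left(J \right)} = 3 J$ ($j{\left(J \right)} = 3 \left(J - 0\right) = 3 \left(J + 0\right) = 3 J$)
$x = 8$ ($x = \left(-4\right) \left(-2\right) = 8$)
$Z = 21$
$x + Z j{\left(7 \right)} = 8 + 21 \cdot 3 \cdot 7 = 8 + 21 \cdot 21 = 8 + 441 = 449$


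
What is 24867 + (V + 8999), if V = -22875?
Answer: 10991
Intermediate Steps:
24867 + (V + 8999) = 24867 + (-22875 + 8999) = 24867 - 13876 = 10991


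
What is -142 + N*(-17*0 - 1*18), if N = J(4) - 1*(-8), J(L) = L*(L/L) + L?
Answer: -430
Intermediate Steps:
J(L) = 2*L (J(L) = L*1 + L = L + L = 2*L)
N = 16 (N = 2*4 - 1*(-8) = 8 + 8 = 16)
-142 + N*(-17*0 - 1*18) = -142 + 16*(-17*0 - 1*18) = -142 + 16*(0 - 18) = -142 + 16*(-18) = -142 - 288 = -430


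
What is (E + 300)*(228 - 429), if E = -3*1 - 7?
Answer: -58290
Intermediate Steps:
E = -10 (E = -3 - 7 = -10)
(E + 300)*(228 - 429) = (-10 + 300)*(228 - 429) = 290*(-201) = -58290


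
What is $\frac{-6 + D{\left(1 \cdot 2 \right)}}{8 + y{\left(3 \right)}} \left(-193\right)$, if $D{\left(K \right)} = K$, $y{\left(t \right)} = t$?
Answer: $\frac{772}{11} \approx 70.182$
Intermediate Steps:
$\frac{-6 + D{\left(1 \cdot 2 \right)}}{8 + y{\left(3 \right)}} \left(-193\right) = \frac{-6 + 1 \cdot 2}{8 + 3} \left(-193\right) = \frac{-6 + 2}{11} \left(-193\right) = \left(-4\right) \frac{1}{11} \left(-193\right) = \left(- \frac{4}{11}\right) \left(-193\right) = \frac{772}{11}$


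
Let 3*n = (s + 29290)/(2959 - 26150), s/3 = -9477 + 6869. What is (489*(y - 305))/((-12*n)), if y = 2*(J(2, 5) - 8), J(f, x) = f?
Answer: -3594906483/85864 ≈ -41867.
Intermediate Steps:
s = -7824 (s = 3*(-9477 + 6869) = 3*(-2608) = -7824)
n = -21466/69573 (n = ((-7824 + 29290)/(2959 - 26150))/3 = (21466/(-23191))/3 = (21466*(-1/23191))/3 = (1/3)*(-21466/23191) = -21466/69573 ≈ -0.30854)
y = -12 (y = 2*(2 - 8) = 2*(-6) = -12)
(489*(y - 305))/((-12*n)) = (489*(-12 - 305))/((-12*(-21466/69573))) = (489*(-317))/(85864/23191) = -155013*23191/85864 = -3594906483/85864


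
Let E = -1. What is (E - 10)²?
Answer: 121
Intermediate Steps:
(E - 10)² = (-1 - 10)² = (-11)² = 121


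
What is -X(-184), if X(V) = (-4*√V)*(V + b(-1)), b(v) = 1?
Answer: -1464*I*√46 ≈ -9929.3*I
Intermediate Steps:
X(V) = -4*√V*(1 + V) (X(V) = (-4*√V)*(V + 1) = (-4*√V)*(1 + V) = -4*√V*(1 + V))
-X(-184) = -4*√(-184)*(-1 - 1*(-184)) = -4*2*I*√46*(-1 + 184) = -4*2*I*√46*183 = -1464*I*√46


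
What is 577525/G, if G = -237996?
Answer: -577525/237996 ≈ -2.4266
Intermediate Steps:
577525/G = 577525/(-237996) = 577525*(-1/237996) = -577525/237996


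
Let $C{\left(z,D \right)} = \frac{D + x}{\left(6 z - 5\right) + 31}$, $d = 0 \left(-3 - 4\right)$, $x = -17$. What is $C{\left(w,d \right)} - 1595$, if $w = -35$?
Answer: $- \frac{293463}{184} \approx -1594.9$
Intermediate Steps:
$d = 0$ ($d = 0 \left(-7\right) = 0$)
$C{\left(z,D \right)} = \frac{-17 + D}{26 + 6 z}$ ($C{\left(z,D \right)} = \frac{D - 17}{\left(6 z - 5\right) + 31} = \frac{-17 + D}{\left(-5 + 6 z\right) + 31} = \frac{-17 + D}{26 + 6 z}$)
$C{\left(w,d \right)} - 1595 = \frac{-17 + 0}{2 \left(13 + 3 \left(-35\right)\right)} - 1595 = \frac{1}{2} \frac{1}{13 - 105} \left(-17\right) - 1595 = \frac{1}{2} \frac{1}{-92} \left(-17\right) - 1595 = \frac{1}{2} \left(- \frac{1}{92}\right) \left(-17\right) - 1595 = \frac{17}{184} - 1595 = - \frac{293463}{184}$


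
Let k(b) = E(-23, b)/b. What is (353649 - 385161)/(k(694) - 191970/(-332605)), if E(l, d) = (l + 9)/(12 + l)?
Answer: -8001232623384/147015545 ≈ -54424.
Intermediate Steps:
E(l, d) = (9 + l)/(12 + l)
k(b) = 14/(11*b) (k(b) = ((9 - 23)/(12 - 23))/b = (-14/(-11))/b = (-1/11*(-14))/b = 14/(11*b))
(353649 - 385161)/(k(694) - 191970/(-332605)) = (353649 - 385161)/((14/11)/694 - 191970/(-332605)) = -31512/((14/11)*(1/694) - 191970*(-1/332605)) = -31512/(7/3817 + 38394/66521) = -31512/147015545/253910657 = -31512*253910657/147015545 = -8001232623384/147015545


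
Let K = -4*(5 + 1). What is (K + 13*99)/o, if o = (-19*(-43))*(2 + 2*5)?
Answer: 421/3268 ≈ 0.12882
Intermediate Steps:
K = -24 (K = -4*6 = -24)
o = 9804 (o = 817*(2 + 10) = 817*12 = 9804)
(K + 13*99)/o = (-24 + 13*99)/9804 = (-24 + 1287)*(1/9804) = 1263*(1/9804) = 421/3268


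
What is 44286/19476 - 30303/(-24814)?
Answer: 70378918/20136561 ≈ 3.4951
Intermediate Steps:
44286/19476 - 30303/(-24814) = 44286*(1/19476) - 30303*(-1/24814) = 7381/3246 + 30303/24814 = 70378918/20136561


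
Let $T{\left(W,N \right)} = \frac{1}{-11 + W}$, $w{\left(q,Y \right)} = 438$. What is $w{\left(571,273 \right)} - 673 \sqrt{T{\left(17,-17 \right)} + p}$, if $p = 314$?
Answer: $438 - \frac{673 \sqrt{11310}}{6} \approx -11491.0$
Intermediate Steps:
$w{\left(571,273 \right)} - 673 \sqrt{T{\left(17,-17 \right)} + p} = 438 - 673 \sqrt{\frac{1}{-11 + 17} + 314} = 438 - 673 \sqrt{\frac{1}{6} + 314} = 438 - 673 \sqrt{\frac{1885}{6}} = 438 - 673 \frac{\sqrt{11310}}{6} = 438 - \frac{673 \sqrt{11310}}{6}$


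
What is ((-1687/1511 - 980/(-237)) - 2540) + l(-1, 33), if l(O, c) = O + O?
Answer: -909227033/358107 ≈ -2539.0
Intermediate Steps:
l(O, c) = 2*O
((-1687/1511 - 980/(-237)) - 2540) + l(-1, 33) = ((-1687/1511 - 980/(-237)) - 2540) + 2*(-1) = ((-1687*1/1511 - 980*(-1/237)) - 2540) - 2 = ((-1687/1511 + 980/237) - 2540) - 2 = (1080961/358107 - 2540) - 2 = -908510819/358107 - 2 = -909227033/358107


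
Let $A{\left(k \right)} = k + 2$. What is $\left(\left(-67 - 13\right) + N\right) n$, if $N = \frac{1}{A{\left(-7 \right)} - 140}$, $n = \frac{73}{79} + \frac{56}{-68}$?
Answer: $- \frac{313227}{38947} \approx -8.0424$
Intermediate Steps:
$A{\left(k \right)} = 2 + k$
$n = \frac{135}{1343}$ ($n = 73 \cdot \frac{1}{79} + 56 \left(- \frac{1}{68}\right) = \frac{73}{79} - \frac{14}{17} = \frac{135}{1343} \approx 0.10052$)
$N = - \frac{1}{145}$ ($N = \frac{1}{\left(2 - 7\right) - 140} = \frac{1}{-5 - 140} = \frac{1}{-145} = - \frac{1}{145} \approx -0.0068966$)
$\left(\left(-67 - 13\right) + N\right) n = \left(\left(-67 - 13\right) - \frac{1}{145}\right) \frac{135}{1343} = \left(-80 - \frac{1}{145}\right) \frac{135}{1343} = \left(- \frac{11601}{145}\right) \frac{135}{1343} = - \frac{313227}{38947}$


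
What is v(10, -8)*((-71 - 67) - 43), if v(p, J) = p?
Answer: -1810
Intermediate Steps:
v(10, -8)*((-71 - 67) - 43) = 10*((-71 - 67) - 43) = 10*(-138 - 43) = 10*(-181) = -1810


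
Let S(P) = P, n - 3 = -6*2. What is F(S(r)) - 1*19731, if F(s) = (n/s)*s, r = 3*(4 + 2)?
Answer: -19740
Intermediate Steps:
n = -9 (n = 3 - 6*2 = 3 - 12 = -9)
r = 18 (r = 3*6 = 18)
F(s) = -9 (F(s) = (-9/s)*s = -9)
F(S(r)) - 1*19731 = -9 - 1*19731 = -9 - 19731 = -19740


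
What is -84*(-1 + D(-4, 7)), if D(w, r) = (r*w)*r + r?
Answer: 15960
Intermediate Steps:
D(w, r) = r + w*r² (D(w, r) = w*r² + r = r + w*r²)
-84*(-1 + D(-4, 7)) = -84*(-1 + 7*(1 + 7*(-4))) = -84*(-1 + 7*(1 - 28)) = -84*(-1 + 7*(-27)) = -84*(-1 - 189) = -84*(-190) = 15960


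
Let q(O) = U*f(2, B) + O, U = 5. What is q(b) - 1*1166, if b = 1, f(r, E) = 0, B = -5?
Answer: -1165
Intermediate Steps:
q(O) = O (q(O) = 5*0 + O = 0 + O = O)
q(b) - 1*1166 = 1 - 1*1166 = 1 - 1166 = -1165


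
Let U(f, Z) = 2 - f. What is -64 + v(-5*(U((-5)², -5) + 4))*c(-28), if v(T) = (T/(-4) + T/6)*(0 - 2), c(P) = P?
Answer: -1522/3 ≈ -507.33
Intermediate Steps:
v(T) = T/6 (v(T) = (T*(-¼) + T*(⅙))*(-2) = (-T/4 + T/6)*(-2) = -T/12*(-2) = T/6)
-64 + v(-5*(U((-5)², -5) + 4))*c(-28) = -64 + ((-5*((2 - 1*(-5)²) + 4))/6)*(-28) = -64 + ((-5*((2 - 1*25) + 4))/6)*(-28) = -64 + ((-5*((2 - 25) + 4))/6)*(-28) = -64 + ((-5*(-23 + 4))/6)*(-28) = -64 + ((-5*(-19))/6)*(-28) = -64 + ((⅙)*95)*(-28) = -64 + (95/6)*(-28) = -64 - 1330/3 = -1522/3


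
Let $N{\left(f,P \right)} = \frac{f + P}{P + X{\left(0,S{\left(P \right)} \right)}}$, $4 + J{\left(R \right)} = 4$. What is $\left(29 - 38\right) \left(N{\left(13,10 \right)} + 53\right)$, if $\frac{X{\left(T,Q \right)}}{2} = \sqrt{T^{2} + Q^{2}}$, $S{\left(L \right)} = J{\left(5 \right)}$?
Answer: $- \frac{4977}{10} \approx -497.7$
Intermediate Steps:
$J{\left(R \right)} = 0$ ($J{\left(R \right)} = -4 + 4 = 0$)
$S{\left(L \right)} = 0$
$X{\left(T,Q \right)} = 2 \sqrt{Q^{2} + T^{2}}$ ($X{\left(T,Q \right)} = 2 \sqrt{T^{2} + Q^{2}} = 2 \sqrt{Q^{2} + T^{2}}$)
$N{\left(f,P \right)} = \frac{P + f}{P}$ ($N{\left(f,P \right)} = \frac{f + P}{P + 2 \sqrt{0^{2} + 0^{2}}} = \frac{P + f}{P + 2 \sqrt{0 + 0}} = \frac{P + f}{P + 2 \sqrt{0}} = \frac{P + f}{P + 2 \cdot 0} = \frac{P + f}{P + 0} = \frac{P + f}{P}$)
$\left(29 - 38\right) \left(N{\left(13,10 \right)} + 53\right) = \left(29 - 38\right) \left(\frac{10 + 13}{10} + 53\right) = - 9 \left(\frac{1}{10} \cdot 23 + 53\right) = - 9 \left(\frac{23}{10} + 53\right) = \left(-9\right) \frac{553}{10} = - \frac{4977}{10}$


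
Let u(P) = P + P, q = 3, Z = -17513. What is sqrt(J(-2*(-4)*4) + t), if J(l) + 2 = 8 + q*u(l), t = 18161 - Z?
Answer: 4*sqrt(2242) ≈ 189.40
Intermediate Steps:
u(P) = 2*P
t = 35674 (t = 18161 - 1*(-17513) = 18161 + 17513 = 35674)
J(l) = 6 + 6*l (J(l) = -2 + (8 + 3*(2*l)) = -2 + (8 + 6*l) = 6 + 6*l)
sqrt(J(-2*(-4)*4) + t) = sqrt((6 + 6*(-2*(-4)*4)) + 35674) = sqrt((6 + 6*(8*4)) + 35674) = sqrt((6 + 6*32) + 35674) = sqrt((6 + 192) + 35674) = sqrt(198 + 35674) = sqrt(35872) = 4*sqrt(2242)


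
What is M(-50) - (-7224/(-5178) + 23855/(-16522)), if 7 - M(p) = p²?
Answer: -35545711221/14258486 ≈ -2493.0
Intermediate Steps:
M(p) = 7 - p²
M(-50) - (-7224/(-5178) + 23855/(-16522)) = (7 - 1*(-50)²) - (-7224/(-5178) + 23855/(-16522)) = (7 - 1*2500) - (-7224*(-1/5178) + 23855*(-1/16522)) = (7 - 2500) - (1204/863 - 23855/16522) = -2493 - 1*(-694377/14258486) = -2493 + 694377/14258486 = -35545711221/14258486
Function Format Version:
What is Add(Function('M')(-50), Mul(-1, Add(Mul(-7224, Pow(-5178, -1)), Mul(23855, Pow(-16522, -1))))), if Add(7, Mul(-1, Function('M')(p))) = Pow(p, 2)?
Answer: Rational(-35545711221, 14258486) ≈ -2493.0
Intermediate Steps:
Function('M')(p) = Add(7, Mul(-1, Pow(p, 2)))
Add(Function('M')(-50), Mul(-1, Add(Mul(-7224, Pow(-5178, -1)), Mul(23855, Pow(-16522, -1))))) = Add(Add(7, Mul(-1, Pow(-50, 2))), Mul(-1, Add(Mul(-7224, Pow(-5178, -1)), Mul(23855, Pow(-16522, -1))))) = Add(Add(7, Mul(-1, 2500)), Mul(-1, Add(Mul(-7224, Rational(-1, 5178)), Mul(23855, Rational(-1, 16522))))) = Add(Add(7, -2500), Mul(-1, Add(Rational(1204, 863), Rational(-23855, 16522)))) = Add(-2493, Mul(-1, Rational(-694377, 14258486))) = Add(-2493, Rational(694377, 14258486)) = Rational(-35545711221, 14258486)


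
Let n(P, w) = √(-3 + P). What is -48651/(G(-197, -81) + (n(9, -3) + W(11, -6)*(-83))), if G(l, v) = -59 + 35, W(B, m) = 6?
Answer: 4232637/45413 + 16217*√6/90826 ≈ 93.641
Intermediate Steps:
G(l, v) = -24
-48651/(G(-197, -81) + (n(9, -3) + W(11, -6)*(-83))) = -48651/(-24 + (√(-3 + 9) + 6*(-83))) = -48651/(-24 + (√6 - 498)) = -48651/(-24 + (-498 + √6)) = -48651/(-522 + √6)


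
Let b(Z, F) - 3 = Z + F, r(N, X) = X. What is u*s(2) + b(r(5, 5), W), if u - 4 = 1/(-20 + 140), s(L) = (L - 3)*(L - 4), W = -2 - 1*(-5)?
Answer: 1141/60 ≈ 19.017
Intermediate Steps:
W = 3 (W = -2 + 5 = 3)
b(Z, F) = 3 + F + Z (b(Z, F) = 3 + (Z + F) = 3 + (F + Z) = 3 + F + Z)
s(L) = (-4 + L)*(-3 + L) (s(L) = (-3 + L)*(-4 + L) = (-4 + L)*(-3 + L))
u = 481/120 (u = 4 + 1/(-20 + 140) = 4 + 1/120 = 481/120 ≈ 4.0083)
u*s(2) + b(r(5, 5), W) = 481*(12 + 2² - 7*2)/120 + (3 + 3 + 5) = 481*(12 + 4 - 14)/120 + 11 = (481/120)*2 + 11 = 481/60 + 11 = 1141/60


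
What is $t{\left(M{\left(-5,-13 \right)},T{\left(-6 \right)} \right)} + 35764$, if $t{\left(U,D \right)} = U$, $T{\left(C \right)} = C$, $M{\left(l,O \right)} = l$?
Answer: $35759$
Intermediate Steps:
$t{\left(M{\left(-5,-13 \right)},T{\left(-6 \right)} \right)} + 35764 = -5 + 35764 = 35759$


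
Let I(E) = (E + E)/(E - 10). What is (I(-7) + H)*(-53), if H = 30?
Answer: -27772/17 ≈ -1633.6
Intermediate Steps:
I(E) = 2*E/(-10 + E) (I(E) = (2*E)/(-10 + E) = 2*E/(-10 + E))
(I(-7) + H)*(-53) = (2*(-7)/(-10 - 7) + 30)*(-53) = (2*(-7)/(-17) + 30)*(-53) = (2*(-7)*(-1/17) + 30)*(-53) = (14/17 + 30)*(-53) = (524/17)*(-53) = -27772/17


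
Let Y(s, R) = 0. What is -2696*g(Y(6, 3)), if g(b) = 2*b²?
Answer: 0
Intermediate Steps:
-2696*g(Y(6, 3)) = -5392*0² = -5392*0 = -2696*0 = 0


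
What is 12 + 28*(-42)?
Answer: -1164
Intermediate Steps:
12 + 28*(-42) = 12 - 1176 = -1164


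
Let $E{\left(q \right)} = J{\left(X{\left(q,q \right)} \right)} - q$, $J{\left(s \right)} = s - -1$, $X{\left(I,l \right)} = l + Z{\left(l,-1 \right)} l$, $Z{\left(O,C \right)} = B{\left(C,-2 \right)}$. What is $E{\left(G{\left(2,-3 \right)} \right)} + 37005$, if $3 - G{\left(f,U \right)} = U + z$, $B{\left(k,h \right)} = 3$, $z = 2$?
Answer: $37018$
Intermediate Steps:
$Z{\left(O,C \right)} = 3$
$X{\left(I,l \right)} = 4 l$ ($X{\left(I,l \right)} = l + 3 l = 4 l$)
$J{\left(s \right)} = 1 + s$ ($J{\left(s \right)} = s + 1 = 1 + s$)
$G{\left(f,U \right)} = 1 - U$ ($G{\left(f,U \right)} = 3 - \left(U + 2\right) = 3 - \left(2 + U\right) = 1 - U$)
$E{\left(q \right)} = 1 + 3 q$ ($E{\left(q \right)} = \left(1 + 4 q\right) - q = 1 + 3 q$)
$E{\left(G{\left(2,-3 \right)} \right)} + 37005 = \left(1 + 3 \left(1 - -3\right)\right) + 37005 = \left(1 + 3 \left(1 + 3\right)\right) + 37005 = \left(1 + 3 \cdot 4\right) + 37005 = \left(1 + 12\right) + 37005 = 13 + 37005 = 37018$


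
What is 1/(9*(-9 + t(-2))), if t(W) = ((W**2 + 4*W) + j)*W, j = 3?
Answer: -1/63 ≈ -0.015873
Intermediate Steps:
t(W) = W*(3 + W**2 + 4*W) (t(W) = ((W**2 + 4*W) + 3)*W = (3 + W**2 + 4*W)*W = W*(3 + W**2 + 4*W))
1/(9*(-9 + t(-2))) = 1/(9*(-9 - 2*(3 + (-2)**2 + 4*(-2)))) = 1/(9*(-9 - 2*(3 + 4 - 8))) = 1/(9*(-9 - 2*(-1))) = 1/(9*(-9 + 2)) = 1/(9*(-7)) = 1/(-63) = -1/63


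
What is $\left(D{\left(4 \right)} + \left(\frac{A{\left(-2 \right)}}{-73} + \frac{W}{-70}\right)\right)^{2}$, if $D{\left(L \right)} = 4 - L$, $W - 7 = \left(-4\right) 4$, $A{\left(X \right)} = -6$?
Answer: $\frac{1159929}{26112100} \approx 0.044421$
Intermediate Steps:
$W = -9$ ($W = 7 - 16 = -9$)
$\left(D{\left(4 \right)} + \left(\frac{A{\left(-2 \right)}}{-73} + \frac{W}{-70}\right)\right)^{2} = \left(\left(4 - 4\right) - \left(- \frac{9}{70} - \frac{6}{73}\right)\right)^{2} = \left(\left(4 - 4\right) - - \frac{1077}{5110}\right)^{2} = \left(0 + \left(\frac{6}{73} + \frac{9}{70}\right)\right)^{2} = \left(0 + \frac{1077}{5110}\right)^{2} = \left(\frac{1077}{5110}\right)^{2} = \frac{1159929}{26112100}$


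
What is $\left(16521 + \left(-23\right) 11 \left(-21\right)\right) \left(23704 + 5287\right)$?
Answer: $632989494$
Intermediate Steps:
$\left(16521 + \left(-23\right) 11 \left(-21\right)\right) \left(23704 + 5287\right) = \left(16521 - -5313\right) 28991 = \left(16521 + 5313\right) 28991 = 21834 \cdot 28991 = 632989494$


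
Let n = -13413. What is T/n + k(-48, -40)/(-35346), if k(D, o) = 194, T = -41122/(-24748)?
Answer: -1829189263/325914591214 ≈ -0.0056125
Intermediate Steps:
T = 20561/12374 (T = -41122*(-1/24748) = 20561/12374 ≈ 1.6616)
T/n + k(-48, -40)/(-35346) = (20561/12374)/(-13413) + 194/(-35346) = (20561/12374)*(-1/13413) + 194*(-1/35346) = -20561/165972462 - 97/17673 = -1829189263/325914591214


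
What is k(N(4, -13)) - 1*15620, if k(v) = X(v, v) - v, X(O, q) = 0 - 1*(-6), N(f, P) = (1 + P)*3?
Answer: -15578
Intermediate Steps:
N(f, P) = 3 + 3*P
X(O, q) = 6 (X(O, q) = 0 + 6 = 6)
k(v) = 6 - v
k(N(4, -13)) - 1*15620 = (6 - (3 + 3*(-13))) - 1*15620 = (6 - (3 - 39)) - 15620 = (6 - 1*(-36)) - 15620 = (6 + 36) - 15620 = 42 - 15620 = -15578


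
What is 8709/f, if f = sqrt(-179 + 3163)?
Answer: 8709*sqrt(746)/1492 ≈ 159.43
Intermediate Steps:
f = 2*sqrt(746) (f = sqrt(2984) = 2*sqrt(746) ≈ 54.626)
8709/f = 8709/((2*sqrt(746))) = 8709*(sqrt(746)/1492) = 8709*sqrt(746)/1492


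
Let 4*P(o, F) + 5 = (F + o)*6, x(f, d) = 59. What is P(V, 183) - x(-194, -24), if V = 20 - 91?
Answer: 431/4 ≈ 107.75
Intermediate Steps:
V = -71
P(o, F) = -5/4 + 3*F/2 + 3*o/2 (P(o, F) = -5/4 + ((F + o)*6)/4 = -5/4 + (6*F + 6*o)/4 = -5/4 + (3*F/2 + 3*o/2) = -5/4 + 3*F/2 + 3*o/2)
P(V, 183) - x(-194, -24) = (-5/4 + (3/2)*183 + (3/2)*(-71)) - 1*59 = (-5/4 + 549/2 - 213/2) - 59 = 667/4 - 59 = 431/4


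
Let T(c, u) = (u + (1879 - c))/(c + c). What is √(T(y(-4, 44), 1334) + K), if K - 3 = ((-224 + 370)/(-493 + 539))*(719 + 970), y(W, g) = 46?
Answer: √11422513/46 ≈ 73.472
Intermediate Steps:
T(c, u) = (1879 + u - c)/(2*c) (T(c, u) = (1879 + u - c)/((2*c)) = (1879 + u - c)*(1/(2*c)) = (1879 + u - c)/(2*c))
K = 123366/23 (K = 3 + ((-224 + 370)/(-493 + 539))*(719 + 970) = 3 + (146/46)*1689 = 3 + (146*(1/46))*1689 = 3 + (73/23)*1689 = 3 + 123297/23 = 123366/23 ≈ 5363.7)
√(T(y(-4, 44), 1334) + K) = √((½)*(1879 + 1334 - 1*46)/46 + 123366/23) = √((½)*(1/46)*(1879 + 1334 - 46) + 123366/23) = √((½)*(1/46)*3167 + 123366/23) = √(3167/92 + 123366/23) = √(496631/92) = √11422513/46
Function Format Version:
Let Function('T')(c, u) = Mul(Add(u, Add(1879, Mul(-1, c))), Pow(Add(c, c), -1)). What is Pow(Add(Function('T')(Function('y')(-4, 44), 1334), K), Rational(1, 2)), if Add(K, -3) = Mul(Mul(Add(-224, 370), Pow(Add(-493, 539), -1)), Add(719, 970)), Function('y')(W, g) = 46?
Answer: Mul(Rational(1, 46), Pow(11422513, Rational(1, 2))) ≈ 73.472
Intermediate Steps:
Function('T')(c, u) = Mul(Rational(1, 2), Pow(c, -1), Add(1879, u, Mul(-1, c))) (Function('T')(c, u) = Mul(Add(1879, u, Mul(-1, c)), Pow(Mul(2, c), -1)) = Mul(Add(1879, u, Mul(-1, c)), Mul(Rational(1, 2), Pow(c, -1))) = Mul(Rational(1, 2), Pow(c, -1), Add(1879, u, Mul(-1, c))))
K = Rational(123366, 23) (K = Add(3, Mul(Mul(Add(-224, 370), Pow(Add(-493, 539), -1)), Add(719, 970))) = Add(3, Mul(Mul(146, Pow(46, -1)), 1689)) = Add(3, Mul(Mul(146, Rational(1, 46)), 1689)) = Add(3, Mul(Rational(73, 23), 1689)) = Add(3, Rational(123297, 23)) = Rational(123366, 23) ≈ 5363.7)
Pow(Add(Function('T')(Function('y')(-4, 44), 1334), K), Rational(1, 2)) = Pow(Add(Mul(Rational(1, 2), Pow(46, -1), Add(1879, 1334, Mul(-1, 46))), Rational(123366, 23)), Rational(1, 2)) = Pow(Add(Mul(Rational(1, 2), Rational(1, 46), Add(1879, 1334, -46)), Rational(123366, 23)), Rational(1, 2)) = Pow(Add(Mul(Rational(1, 2), Rational(1, 46), 3167), Rational(123366, 23)), Rational(1, 2)) = Pow(Add(Rational(3167, 92), Rational(123366, 23)), Rational(1, 2)) = Pow(Rational(496631, 92), Rational(1, 2)) = Mul(Rational(1, 46), Pow(11422513, Rational(1, 2)))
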